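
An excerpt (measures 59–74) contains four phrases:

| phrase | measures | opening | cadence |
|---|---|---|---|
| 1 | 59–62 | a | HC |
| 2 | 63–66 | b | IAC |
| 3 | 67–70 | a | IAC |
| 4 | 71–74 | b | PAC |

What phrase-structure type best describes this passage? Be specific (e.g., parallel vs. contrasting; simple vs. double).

parallel double period

Four phrases in two halves: the first half (mm. 59-66) ends with an imperfect authentic cadence, the second (measures 67–74) with a perfect authentic cadence — a large antecedent–consequent pair, i.e. a double period.
Phrase 3 begins with the same material as phrase 1, making it parallel.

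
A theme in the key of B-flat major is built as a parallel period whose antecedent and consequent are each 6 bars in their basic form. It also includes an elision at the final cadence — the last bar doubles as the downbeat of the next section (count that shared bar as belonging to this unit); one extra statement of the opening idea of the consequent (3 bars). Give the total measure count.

Basic parallel period: 6 + 6 = 12 bars.
12 (basic form) + 3 (extra statement) = 15.
The elision shares a bar with the next section but does not change this unit's count.

15 measures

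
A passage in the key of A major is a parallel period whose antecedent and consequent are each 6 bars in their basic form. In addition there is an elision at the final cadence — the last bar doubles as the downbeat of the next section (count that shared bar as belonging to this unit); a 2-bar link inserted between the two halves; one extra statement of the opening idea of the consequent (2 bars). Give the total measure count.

Basic parallel period: 6 + 6 = 12 bars.
12 (basic form) + 2 (link) + 2 (extra statement) = 16.
The elision shares a bar with the next section but does not change this unit's count.

16 measures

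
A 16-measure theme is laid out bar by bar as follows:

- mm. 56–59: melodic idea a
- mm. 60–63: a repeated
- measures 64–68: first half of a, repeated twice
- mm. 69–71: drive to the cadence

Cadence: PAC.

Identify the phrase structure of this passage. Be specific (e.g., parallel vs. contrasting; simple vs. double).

sentence

Basic idea (mm. 56-59) + its repetition (mm. 60-63) form the presentation; fragmentation and cadence (mm. 64–71) form the continuation — the 16-bar whole is a sentence.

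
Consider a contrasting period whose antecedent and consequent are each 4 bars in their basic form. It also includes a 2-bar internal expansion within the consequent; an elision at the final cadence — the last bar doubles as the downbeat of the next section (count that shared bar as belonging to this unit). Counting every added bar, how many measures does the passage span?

Basic contrasting period: 4 + 4 = 8 bars.
8 (basic form) + 2 (internal expansion) = 10.
The elision shares a bar with the next section but does not change this unit's count.

10 measures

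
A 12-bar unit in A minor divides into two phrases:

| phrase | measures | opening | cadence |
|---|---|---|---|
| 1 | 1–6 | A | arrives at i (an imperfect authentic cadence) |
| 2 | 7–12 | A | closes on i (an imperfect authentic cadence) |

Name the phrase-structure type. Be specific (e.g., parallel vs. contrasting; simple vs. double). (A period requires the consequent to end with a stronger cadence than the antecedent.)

repeated phrase

Both phrases have the same opening (A) and the same cadence (imperfect authentic cadence): the second is a restatement, not a consequent, so this is a repeated phrase rather than a period.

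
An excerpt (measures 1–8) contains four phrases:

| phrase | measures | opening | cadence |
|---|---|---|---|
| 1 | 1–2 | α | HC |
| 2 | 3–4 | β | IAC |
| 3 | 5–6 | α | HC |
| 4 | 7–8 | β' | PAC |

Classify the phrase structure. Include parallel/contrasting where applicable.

parallel double period

Four phrases in two halves: the first half (mm. 1-4) ends with an imperfect authentic cadence, the second (measures 5-8) with a perfect authentic cadence — a large antecedent–consequent pair, i.e. a double period.
Phrase 3 begins with the same material as phrase 1, making it parallel.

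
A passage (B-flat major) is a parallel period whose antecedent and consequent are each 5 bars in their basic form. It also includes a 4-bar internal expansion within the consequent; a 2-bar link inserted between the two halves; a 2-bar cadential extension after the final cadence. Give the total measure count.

18 measures

Basic parallel period: 5 + 5 = 10 bars.
10 (basic form) + 4 (internal expansion) + 2 (link) + 2 (cadential extension) = 18.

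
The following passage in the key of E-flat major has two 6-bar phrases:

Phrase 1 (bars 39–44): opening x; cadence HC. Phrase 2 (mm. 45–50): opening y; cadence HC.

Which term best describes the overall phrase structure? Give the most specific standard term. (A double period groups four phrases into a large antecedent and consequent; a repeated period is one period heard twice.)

phrase group

The second phrase closes with a half cadence, which is not stronger than the first phrase's half cadence; without a weak→strong cadential pair there is no antecedent–consequent relationship, so this is a phrase group rather than a period.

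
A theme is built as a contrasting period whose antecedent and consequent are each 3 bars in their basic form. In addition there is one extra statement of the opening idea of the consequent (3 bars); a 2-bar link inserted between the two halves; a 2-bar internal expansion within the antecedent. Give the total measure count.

Basic contrasting period: 3 + 3 = 6 bars.
6 (basic form) + 3 (extra statement) + 2 (link) + 2 (internal expansion) = 13.

13 measures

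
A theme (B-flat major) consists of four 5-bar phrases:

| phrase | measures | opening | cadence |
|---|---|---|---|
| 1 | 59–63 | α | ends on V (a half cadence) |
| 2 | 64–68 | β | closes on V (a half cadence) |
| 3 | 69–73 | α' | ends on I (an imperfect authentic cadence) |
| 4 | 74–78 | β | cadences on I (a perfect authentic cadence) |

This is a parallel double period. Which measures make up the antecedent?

In a double period the first pair of phrases (ending half cadence) is the large antecedent and the second pair (ending perfect authentic cadence) is the large consequent; the antecedent is measures 59–68.

measures 59–68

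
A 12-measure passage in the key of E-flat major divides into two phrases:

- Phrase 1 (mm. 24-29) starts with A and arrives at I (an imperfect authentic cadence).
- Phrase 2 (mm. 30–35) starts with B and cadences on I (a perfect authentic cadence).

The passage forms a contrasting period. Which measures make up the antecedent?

measures 24–29

The phrase ending with the weaker cadence (imperfect authentic cadence) is the antecedent; the one ending more conclusively (perfect authentic cadence) is the consequent. The antecedent is measures 24–29.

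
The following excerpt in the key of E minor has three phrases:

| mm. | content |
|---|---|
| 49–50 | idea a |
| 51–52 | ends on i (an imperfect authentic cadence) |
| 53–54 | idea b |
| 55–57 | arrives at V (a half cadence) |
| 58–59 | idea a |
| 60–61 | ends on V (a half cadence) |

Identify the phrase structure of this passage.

phrase group

The final phrase closes with a half cadence, which is not stronger than the preceding half cadence; the 3 phrases lack an overall antecedent–consequent design and so form a phrase group.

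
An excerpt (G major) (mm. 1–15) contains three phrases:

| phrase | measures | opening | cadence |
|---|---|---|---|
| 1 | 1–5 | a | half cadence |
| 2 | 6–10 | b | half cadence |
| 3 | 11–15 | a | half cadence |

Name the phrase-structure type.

phrase group

The final phrase closes with a half cadence, which is not stronger than the preceding half cadence; the 3 phrases lack an overall antecedent–consequent design and so form a phrase group.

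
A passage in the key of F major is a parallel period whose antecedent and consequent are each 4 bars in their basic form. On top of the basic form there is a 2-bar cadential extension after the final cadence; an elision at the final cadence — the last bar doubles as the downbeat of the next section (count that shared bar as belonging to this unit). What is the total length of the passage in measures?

Basic parallel period: 4 + 4 = 8 bars.
8 (basic form) + 2 (cadential extension) = 10.
The elision shares a bar with the next section but does not change this unit's count.

10 measures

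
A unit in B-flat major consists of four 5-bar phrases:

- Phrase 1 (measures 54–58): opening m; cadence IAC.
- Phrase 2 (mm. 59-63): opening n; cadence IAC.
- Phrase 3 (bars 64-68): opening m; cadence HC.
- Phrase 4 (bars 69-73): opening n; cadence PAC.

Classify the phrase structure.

Four phrases in two halves: the first half (bars 54-63) ends with an imperfect authentic cadence, the second (measures 64-73) with a perfect authentic cadence — a large antecedent–consequent pair, i.e. a double period.
Phrase 3 begins with the same material as phrase 1, making it parallel.

parallel double period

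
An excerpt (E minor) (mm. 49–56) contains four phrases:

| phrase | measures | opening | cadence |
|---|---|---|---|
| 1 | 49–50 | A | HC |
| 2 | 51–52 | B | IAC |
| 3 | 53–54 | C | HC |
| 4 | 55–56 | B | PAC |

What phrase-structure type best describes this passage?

contrasting double period

Four phrases in two halves: the first half (measures 49–52) ends with an imperfect authentic cadence, the second (mm. 53–56) with a perfect authentic cadence — a large antecedent–consequent pair, i.e. a double period.
Phrase 3 begins with different material from phrase 1, making it contrasting.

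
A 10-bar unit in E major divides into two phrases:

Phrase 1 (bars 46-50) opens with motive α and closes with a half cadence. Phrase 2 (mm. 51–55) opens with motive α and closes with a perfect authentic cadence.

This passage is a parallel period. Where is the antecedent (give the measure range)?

The antecedent is the phrase ending with the weaker cadence (half cadence, phrase 1) and the consequent the one ending more conclusively (perfect authentic cadence, phrase 2); the antecedent is bars 46–50.

measures 46–50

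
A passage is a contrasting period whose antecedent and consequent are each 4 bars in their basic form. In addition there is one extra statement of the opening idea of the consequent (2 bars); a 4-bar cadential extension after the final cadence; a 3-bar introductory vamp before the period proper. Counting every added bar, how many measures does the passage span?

Basic contrasting period: 4 + 4 = 8 bars.
8 (basic form) + 2 (extra statement) + 4 (cadential extension) + 3 (introduction) = 17.

17 measures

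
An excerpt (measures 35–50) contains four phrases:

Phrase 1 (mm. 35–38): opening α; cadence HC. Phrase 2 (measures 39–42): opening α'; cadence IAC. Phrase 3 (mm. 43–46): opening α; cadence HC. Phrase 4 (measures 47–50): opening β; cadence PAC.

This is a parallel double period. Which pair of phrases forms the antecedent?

phrases 1 and 2

In a double period the first pair of phrases (ending imperfect authentic cadence) is the large antecedent and the second pair (ending perfect authentic cadence) is the large consequent; the antecedent is phrases 1 and 2.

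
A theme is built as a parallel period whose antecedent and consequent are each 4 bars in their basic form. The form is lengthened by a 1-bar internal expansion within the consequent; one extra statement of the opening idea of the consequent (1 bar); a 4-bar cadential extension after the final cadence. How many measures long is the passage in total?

Basic parallel period: 4 + 4 = 8 bars.
8 (basic form) + 1 (internal expansion) + 1 (extra statement) + 4 (cadential extension) = 14.

14 measures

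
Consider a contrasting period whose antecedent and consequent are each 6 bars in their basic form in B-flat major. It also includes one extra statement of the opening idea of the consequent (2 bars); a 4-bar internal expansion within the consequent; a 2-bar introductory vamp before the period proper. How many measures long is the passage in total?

20 measures

Basic contrasting period: 6 + 6 = 12 bars.
12 (basic form) + 2 (extra statement) + 4 (internal expansion) + 2 (introduction) = 20.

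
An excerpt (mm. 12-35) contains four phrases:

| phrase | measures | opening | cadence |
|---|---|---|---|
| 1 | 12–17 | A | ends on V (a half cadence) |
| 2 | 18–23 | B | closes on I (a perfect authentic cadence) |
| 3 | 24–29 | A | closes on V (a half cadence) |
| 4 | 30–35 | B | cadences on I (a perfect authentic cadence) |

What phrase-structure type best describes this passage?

The cadence pattern HC–PAC–HC–PAC is weak–strong twice, and phrases 3–4 restate phrases 1–2: a period heard twice, not a double period (which would end weakly at phrase 2).

repeated period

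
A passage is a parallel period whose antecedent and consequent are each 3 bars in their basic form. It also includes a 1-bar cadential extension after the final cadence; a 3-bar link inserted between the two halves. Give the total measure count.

10 measures

Basic parallel period: 3 + 3 = 6 bars.
6 (basic form) + 1 (cadential extension) + 3 (link) = 10.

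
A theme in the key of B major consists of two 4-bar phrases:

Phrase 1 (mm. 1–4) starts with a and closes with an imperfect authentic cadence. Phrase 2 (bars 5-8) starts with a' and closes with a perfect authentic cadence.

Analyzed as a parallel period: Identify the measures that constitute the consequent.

measures 5–8

The antecedent is the phrase ending with the weaker cadence (imperfect authentic cadence, phrase 1) and the consequent the one ending more conclusively (perfect authentic cadence, phrase 2); the consequent is bars 5–8.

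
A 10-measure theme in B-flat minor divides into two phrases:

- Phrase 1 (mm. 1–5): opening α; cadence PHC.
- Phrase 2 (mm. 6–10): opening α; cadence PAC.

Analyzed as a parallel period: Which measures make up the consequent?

The antecedent is the phrase ending with the weaker cadence (Phrygian half cadence, phrase 1) and the consequent the one ending more conclusively (perfect authentic cadence, phrase 2); the consequent is mm. 6–10.

measures 6–10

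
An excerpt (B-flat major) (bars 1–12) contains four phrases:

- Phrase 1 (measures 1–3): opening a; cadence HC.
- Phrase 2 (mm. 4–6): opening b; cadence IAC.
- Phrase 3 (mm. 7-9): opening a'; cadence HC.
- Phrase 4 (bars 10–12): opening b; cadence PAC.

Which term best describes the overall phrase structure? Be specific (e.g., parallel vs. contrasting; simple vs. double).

parallel double period

Four phrases in two halves: the first half (measures 1–6) ends with an imperfect authentic cadence, the second (mm. 7–12) with a perfect authentic cadence — a large antecedent–consequent pair, i.e. a double period.
Phrase 3 begins with the same material as phrase 1, making it parallel.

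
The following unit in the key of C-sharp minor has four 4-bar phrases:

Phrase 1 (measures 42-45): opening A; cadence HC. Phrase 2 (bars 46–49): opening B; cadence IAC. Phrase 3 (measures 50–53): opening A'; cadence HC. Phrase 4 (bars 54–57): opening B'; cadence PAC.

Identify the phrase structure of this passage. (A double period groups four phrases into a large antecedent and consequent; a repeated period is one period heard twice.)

Four phrases in two halves: the first half (mm. 42–49) ends with an imperfect authentic cadence, the second (mm. 50–57) with a perfect authentic cadence — a large antecedent–consequent pair, i.e. a double period.
Phrase 3 begins with the same material as phrase 1, making it parallel.

parallel double period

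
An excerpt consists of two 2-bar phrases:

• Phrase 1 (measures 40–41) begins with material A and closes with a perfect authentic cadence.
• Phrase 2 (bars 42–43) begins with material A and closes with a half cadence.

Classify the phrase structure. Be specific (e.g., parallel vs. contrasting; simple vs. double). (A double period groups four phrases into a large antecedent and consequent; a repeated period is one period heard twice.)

The second phrase closes with a half cadence, which is not stronger than the first phrase's perfect authentic cadence; without a weak→strong cadential pair there is no antecedent–consequent relationship, so this is a phrase group rather than a period.

phrase group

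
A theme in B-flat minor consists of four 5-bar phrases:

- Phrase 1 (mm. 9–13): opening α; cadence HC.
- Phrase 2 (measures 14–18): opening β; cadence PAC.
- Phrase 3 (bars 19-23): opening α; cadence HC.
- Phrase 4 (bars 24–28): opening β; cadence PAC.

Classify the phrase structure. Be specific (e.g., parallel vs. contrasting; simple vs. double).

repeated period

The cadence pattern HC–PAC–HC–PAC is weak–strong twice, and phrases 3–4 restate phrases 1–2: a period heard twice, not a double period (which would end weakly at phrase 2).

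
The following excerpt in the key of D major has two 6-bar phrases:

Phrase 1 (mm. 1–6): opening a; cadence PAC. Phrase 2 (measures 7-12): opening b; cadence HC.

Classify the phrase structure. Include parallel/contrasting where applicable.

phrase group

The second phrase closes with a half cadence, which is not stronger than the first phrase's perfect authentic cadence; without a weak→strong cadential pair there is no antecedent–consequent relationship, so this is a phrase group rather than a period.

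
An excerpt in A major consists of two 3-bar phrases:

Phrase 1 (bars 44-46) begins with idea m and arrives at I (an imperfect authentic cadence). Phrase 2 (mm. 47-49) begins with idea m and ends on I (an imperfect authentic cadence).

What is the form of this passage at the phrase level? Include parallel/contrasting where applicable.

Both phrases have the same opening (m) and the same cadence (imperfect authentic cadence): the second is a restatement, not a consequent, so this is a repeated phrase rather than a period.

repeated phrase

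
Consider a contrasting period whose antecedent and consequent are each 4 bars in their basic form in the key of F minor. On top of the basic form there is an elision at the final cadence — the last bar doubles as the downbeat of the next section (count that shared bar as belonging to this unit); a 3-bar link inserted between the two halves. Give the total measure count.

11 measures

Basic contrasting period: 4 + 4 = 8 bars.
8 (basic form) + 3 (link) = 11.
The elision shares a bar with the next section but does not change this unit's count.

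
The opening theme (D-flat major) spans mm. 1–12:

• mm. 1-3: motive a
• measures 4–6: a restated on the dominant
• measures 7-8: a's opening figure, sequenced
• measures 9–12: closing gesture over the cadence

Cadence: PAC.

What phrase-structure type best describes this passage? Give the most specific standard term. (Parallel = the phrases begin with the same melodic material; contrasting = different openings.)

Basic idea (bars 1–3) + its repetition (mm. 4–6) form the presentation; fragmentation and cadence (measures 7–12) form the continuation — the 12-bar whole is a sentence.

sentence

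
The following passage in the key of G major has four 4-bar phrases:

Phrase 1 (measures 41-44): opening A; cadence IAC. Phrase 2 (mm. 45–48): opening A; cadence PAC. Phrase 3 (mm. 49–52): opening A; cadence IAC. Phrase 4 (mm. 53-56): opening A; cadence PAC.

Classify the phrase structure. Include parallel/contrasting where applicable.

The cadence pattern IAC–PAC–IAC–PAC is weak–strong twice, and phrases 3–4 restate phrases 1–2: a period heard twice, not a double period (which would end weakly at phrase 2).

repeated period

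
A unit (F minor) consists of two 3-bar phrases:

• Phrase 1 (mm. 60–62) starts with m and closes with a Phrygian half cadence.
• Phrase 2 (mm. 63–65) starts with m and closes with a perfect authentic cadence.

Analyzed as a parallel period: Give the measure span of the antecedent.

measures 60–62

The antecedent is the phrase ending with the weaker cadence (Phrygian half cadence, phrase 1) and the consequent the one ending more conclusively (perfect authentic cadence, phrase 2); the antecedent is mm. 60–62.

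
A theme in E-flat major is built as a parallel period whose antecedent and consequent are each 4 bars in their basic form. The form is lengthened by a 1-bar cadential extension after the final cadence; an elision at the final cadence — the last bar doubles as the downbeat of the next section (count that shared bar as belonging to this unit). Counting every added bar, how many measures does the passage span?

9 measures

Basic parallel period: 4 + 4 = 8 bars.
8 (basic form) + 1 (cadential extension) = 9.
The elision shares a bar with the next section but does not change this unit's count.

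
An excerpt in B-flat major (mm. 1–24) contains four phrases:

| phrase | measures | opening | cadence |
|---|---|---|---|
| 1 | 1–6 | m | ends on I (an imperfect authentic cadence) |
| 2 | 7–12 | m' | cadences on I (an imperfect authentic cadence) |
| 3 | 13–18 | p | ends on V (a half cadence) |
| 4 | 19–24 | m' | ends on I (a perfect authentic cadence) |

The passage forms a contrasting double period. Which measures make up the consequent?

measures 13–24

In a double period the four phrases pair into a large antecedent (phrases 1–2, ending imperfect authentic cadence) and a large consequent (phrases 3–4, ending perfect authentic cadence). The consequent spans mm. 13-24.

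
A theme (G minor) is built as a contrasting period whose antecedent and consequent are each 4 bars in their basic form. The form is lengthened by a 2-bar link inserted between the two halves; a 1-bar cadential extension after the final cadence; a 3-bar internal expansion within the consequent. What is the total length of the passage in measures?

14 measures

Basic contrasting period: 4 + 4 = 8 bars.
8 (basic form) + 2 (link) + 1 (cadential extension) + 3 (internal expansion) = 14.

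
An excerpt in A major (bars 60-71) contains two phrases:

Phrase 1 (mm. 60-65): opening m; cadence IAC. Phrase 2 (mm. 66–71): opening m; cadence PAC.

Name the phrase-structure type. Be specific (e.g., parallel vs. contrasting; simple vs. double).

Phrase 1 ends with an imperfect authentic cadence (weaker) and phrase 2 with a perfect authentic cadence (stronger): antecedent + consequent = a period.
The two phrases open with the same material (m / m), so the period is parallel.

parallel period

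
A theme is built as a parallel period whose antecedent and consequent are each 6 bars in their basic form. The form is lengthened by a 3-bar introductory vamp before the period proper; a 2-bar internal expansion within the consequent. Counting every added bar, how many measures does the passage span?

Basic parallel period: 6 + 6 = 12 bars.
12 (basic form) + 3 (introduction) + 2 (internal expansion) = 17.

17 measures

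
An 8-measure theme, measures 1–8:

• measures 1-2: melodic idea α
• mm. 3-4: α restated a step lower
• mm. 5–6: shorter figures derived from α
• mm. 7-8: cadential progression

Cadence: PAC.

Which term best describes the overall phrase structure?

Basic idea (mm. 1–2) + its repetition (measures 3-4) form the presentation; fragmentation and cadence (mm. 5–8) form the continuation — the 8-bar whole is a sentence.

sentence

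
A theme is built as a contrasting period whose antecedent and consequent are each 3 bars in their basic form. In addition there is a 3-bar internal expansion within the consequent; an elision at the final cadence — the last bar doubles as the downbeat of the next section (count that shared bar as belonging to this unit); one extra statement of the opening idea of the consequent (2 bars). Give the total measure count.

11 measures

Basic contrasting period: 3 + 3 = 6 bars.
6 (basic form) + 3 (internal expansion) + 2 (extra statement) = 11.
The elision shares a bar with the next section but does not change this unit's count.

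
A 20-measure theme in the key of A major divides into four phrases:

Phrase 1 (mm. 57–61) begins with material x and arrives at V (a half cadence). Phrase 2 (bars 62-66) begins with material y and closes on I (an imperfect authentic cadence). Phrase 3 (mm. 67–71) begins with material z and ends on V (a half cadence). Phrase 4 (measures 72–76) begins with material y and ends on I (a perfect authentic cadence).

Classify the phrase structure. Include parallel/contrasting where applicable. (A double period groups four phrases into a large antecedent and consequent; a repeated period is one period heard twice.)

Four phrases in two halves: the first half (mm. 57-66) ends with an imperfect authentic cadence, the second (mm. 67-76) with a perfect authentic cadence — a large antecedent–consequent pair, i.e. a double period.
Phrase 3 begins with different material from phrase 1, making it contrasting.

contrasting double period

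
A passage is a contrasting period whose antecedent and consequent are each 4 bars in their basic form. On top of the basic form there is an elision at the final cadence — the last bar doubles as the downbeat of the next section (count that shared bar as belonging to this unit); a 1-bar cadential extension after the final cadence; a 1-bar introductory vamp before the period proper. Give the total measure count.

10 measures

Basic contrasting period: 4 + 4 = 8 bars.
8 (basic form) + 1 (cadential extension) + 1 (introduction) = 10.
The elision shares a bar with the next section but does not change this unit's count.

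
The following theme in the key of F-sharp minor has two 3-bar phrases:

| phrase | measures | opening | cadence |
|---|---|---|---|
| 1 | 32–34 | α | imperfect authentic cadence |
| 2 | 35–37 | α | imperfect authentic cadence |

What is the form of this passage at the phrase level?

repeated phrase

Both phrases have the same opening (α) and the same cadence (imperfect authentic cadence): the second is a restatement, not a consequent, so this is a repeated phrase rather than a period.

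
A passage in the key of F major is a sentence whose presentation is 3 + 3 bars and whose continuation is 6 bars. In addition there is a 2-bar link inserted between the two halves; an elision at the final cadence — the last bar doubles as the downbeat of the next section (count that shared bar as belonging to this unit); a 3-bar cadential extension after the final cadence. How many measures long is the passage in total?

Basic sentence: 3 + 3 + 6 = 12 bars.
12 (basic form) + 2 (link) + 3 (cadential extension) = 17.
The elision shares a bar with the next section but does not change this unit's count.

17 measures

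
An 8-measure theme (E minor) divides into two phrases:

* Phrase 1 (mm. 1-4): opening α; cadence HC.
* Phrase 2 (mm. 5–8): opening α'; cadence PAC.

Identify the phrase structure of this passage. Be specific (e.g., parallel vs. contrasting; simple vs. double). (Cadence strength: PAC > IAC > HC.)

parallel period

Phrase 1 ends with a half cadence (weaker) and phrase 2 with a perfect authentic cadence (stronger): antecedent + consequent = a period.
The two phrases open with the same material (α / α'), so the period is parallel.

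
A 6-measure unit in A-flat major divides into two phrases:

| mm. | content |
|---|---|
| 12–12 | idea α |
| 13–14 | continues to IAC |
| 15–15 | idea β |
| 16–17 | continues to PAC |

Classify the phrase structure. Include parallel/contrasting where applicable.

Phrase 1 ends with an imperfect authentic cadence (weaker) and phrase 2 with a perfect authentic cadence (stronger): antecedent + consequent = a period.
The two phrases open with different material (α / β), so the period is contrasting.

contrasting period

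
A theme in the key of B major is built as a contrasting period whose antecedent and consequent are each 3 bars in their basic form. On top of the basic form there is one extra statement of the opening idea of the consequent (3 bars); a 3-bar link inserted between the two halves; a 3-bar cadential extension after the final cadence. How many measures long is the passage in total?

Basic contrasting period: 3 + 3 = 6 bars.
6 (basic form) + 3 (extra statement) + 3 (link) + 3 (cadential extension) = 15.

15 measures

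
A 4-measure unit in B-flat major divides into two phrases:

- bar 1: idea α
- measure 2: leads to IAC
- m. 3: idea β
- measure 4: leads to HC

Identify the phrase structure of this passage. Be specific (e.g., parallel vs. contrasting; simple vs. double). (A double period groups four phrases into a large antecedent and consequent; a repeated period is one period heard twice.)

phrase group

The second phrase closes with a half cadence, which is not stronger than the first phrase's imperfect authentic cadence; without a weak→strong cadential pair there is no antecedent–consequent relationship, so this is a phrase group rather than a period.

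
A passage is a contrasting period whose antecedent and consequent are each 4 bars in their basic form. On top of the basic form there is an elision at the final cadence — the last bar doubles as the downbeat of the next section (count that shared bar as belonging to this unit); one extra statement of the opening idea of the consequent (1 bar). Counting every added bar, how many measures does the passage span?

9 measures

Basic contrasting period: 4 + 4 = 8 bars.
8 (basic form) + 1 (extra statement) = 9.
The elision shares a bar with the next section but does not change this unit's count.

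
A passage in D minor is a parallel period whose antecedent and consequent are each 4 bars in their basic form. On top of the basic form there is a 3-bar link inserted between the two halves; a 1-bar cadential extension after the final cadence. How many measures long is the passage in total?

Basic parallel period: 4 + 4 = 8 bars.
8 (basic form) + 3 (link) + 1 (cadential extension) = 12.

12 measures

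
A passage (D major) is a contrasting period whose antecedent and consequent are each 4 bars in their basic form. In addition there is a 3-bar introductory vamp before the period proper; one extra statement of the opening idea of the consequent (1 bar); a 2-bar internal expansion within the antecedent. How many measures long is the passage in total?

Basic contrasting period: 4 + 4 = 8 bars.
8 (basic form) + 3 (introduction) + 1 (extra statement) + 2 (internal expansion) = 14.

14 measures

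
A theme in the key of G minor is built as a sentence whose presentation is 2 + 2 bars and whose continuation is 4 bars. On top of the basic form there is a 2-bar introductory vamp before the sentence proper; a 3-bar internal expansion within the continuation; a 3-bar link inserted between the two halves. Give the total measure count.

16 measures

Basic sentence: 2 + 2 + 4 = 8 bars.
8 (basic form) + 2 (introduction) + 3 (internal expansion) + 3 (link) = 16.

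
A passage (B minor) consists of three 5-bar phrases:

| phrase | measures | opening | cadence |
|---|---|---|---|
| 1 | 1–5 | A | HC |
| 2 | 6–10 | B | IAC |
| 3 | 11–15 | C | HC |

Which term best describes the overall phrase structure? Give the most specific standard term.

The final phrase closes with a half cadence, which is not stronger than the preceding imperfect authentic cadence; the 3 phrases lack an overall antecedent–consequent design and so form a phrase group.

phrase group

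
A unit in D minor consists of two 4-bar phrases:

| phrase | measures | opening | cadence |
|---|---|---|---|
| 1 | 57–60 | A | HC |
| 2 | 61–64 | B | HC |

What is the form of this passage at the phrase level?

The second phrase closes with a half cadence, which is not stronger than the first phrase's half cadence; without a weak→strong cadential pair there is no antecedent–consequent relationship, so this is a phrase group rather than a period.

phrase group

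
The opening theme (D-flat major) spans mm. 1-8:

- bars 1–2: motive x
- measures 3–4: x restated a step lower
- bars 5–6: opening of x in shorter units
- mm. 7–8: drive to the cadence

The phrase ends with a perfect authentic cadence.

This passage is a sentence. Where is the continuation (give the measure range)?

measures 5–8

After the presentation (bars 1-4), the continuation covers the fragmentation through the cadence: measures 5–8.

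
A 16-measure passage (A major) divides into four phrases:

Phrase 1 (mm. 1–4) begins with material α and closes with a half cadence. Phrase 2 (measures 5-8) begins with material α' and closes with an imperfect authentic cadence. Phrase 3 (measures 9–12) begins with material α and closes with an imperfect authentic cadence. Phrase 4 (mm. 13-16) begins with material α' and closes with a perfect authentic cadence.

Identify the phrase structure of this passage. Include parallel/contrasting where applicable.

Four phrases in two halves: the first half (bars 1-8) ends with an imperfect authentic cadence, the second (mm. 9-16) with a perfect authentic cadence — a large antecedent–consequent pair, i.e. a double period.
Phrase 3 begins with the same material as phrase 1, making it parallel.

parallel double period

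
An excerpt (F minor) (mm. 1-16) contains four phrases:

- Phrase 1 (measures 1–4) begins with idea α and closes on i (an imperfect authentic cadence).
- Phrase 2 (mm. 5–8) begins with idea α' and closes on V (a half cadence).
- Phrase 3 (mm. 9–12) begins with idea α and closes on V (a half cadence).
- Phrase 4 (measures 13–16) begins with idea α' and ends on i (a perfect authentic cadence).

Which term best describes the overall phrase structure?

parallel double period

Four phrases in two halves: the first half (mm. 1-8) ends with a half cadence, the second (bars 9–16) with a perfect authentic cadence — a large antecedent–consequent pair, i.e. a double period.
Phrase 3 begins with the same material as phrase 1, making it parallel.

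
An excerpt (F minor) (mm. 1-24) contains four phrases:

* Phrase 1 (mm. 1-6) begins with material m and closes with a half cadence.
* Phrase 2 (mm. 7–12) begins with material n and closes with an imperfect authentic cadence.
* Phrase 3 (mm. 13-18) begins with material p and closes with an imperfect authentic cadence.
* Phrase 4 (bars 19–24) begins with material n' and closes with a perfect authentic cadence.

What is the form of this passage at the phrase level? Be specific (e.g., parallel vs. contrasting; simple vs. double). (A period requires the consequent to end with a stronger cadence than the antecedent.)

Four phrases in two halves: the first half (bars 1–12) ends with an imperfect authentic cadence, the second (mm. 13-24) with a perfect authentic cadence — a large antecedent–consequent pair, i.e. a double period.
Phrase 3 begins with different material from phrase 1, making it contrasting.

contrasting double period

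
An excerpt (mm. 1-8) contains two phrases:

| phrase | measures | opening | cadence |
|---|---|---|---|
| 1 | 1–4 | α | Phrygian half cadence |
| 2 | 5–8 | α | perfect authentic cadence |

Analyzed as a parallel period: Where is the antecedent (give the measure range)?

The antecedent is the phrase ending with the weaker cadence (Phrygian half cadence, phrase 1) and the consequent the one ending more conclusively (perfect authentic cadence, phrase 2); the antecedent is bars 1-4.

measures 1–4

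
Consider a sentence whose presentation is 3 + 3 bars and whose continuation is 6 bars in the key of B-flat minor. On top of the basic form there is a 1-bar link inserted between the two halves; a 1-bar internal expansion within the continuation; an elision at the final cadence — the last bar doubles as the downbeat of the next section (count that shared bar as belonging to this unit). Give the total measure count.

Basic sentence: 3 + 3 + 6 = 12 bars.
12 (basic form) + 1 (link) + 1 (internal expansion) = 14.
The elision shares a bar with the next section but does not change this unit's count.

14 measures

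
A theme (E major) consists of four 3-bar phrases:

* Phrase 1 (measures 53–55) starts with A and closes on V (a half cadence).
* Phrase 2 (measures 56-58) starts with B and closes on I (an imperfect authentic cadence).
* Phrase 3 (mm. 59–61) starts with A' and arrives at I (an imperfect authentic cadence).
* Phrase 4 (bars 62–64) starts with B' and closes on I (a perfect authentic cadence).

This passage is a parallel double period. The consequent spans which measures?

In a double period the four phrases pair into a large antecedent (phrases 1–2, ending imperfect authentic cadence) and a large consequent (phrases 3–4, ending perfect authentic cadence). The consequent spans mm. 59–64.

measures 59–64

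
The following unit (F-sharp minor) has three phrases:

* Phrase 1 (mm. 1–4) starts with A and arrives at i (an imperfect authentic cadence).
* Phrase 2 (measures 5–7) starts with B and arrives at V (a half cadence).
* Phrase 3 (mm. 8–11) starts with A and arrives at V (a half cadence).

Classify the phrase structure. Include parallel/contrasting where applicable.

The final phrase closes with a half cadence, which is not stronger than the preceding half cadence; the 3 phrases lack an overall antecedent–consequent design and so form a phrase group.

phrase group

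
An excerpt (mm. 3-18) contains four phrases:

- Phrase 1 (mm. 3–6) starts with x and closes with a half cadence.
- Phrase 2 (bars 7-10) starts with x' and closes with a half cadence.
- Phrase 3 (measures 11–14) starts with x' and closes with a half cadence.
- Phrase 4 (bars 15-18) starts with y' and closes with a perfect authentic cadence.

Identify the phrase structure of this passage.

Four phrases in two halves: the first half (measures 3–10) ends with a half cadence, the second (measures 11–18) with a perfect authentic cadence — a large antecedent–consequent pair, i.e. a double period.
Phrase 3 begins with the same material as phrase 1, making it parallel.

parallel double period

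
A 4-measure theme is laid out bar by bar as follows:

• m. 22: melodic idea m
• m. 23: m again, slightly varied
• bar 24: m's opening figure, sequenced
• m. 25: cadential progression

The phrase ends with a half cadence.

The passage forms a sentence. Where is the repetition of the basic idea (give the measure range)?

measures 23–23

The presentation of a sentence is the basic idea (m. 22) plus its repetition (measure 23); the repetition of the basic idea is therefore measure 23.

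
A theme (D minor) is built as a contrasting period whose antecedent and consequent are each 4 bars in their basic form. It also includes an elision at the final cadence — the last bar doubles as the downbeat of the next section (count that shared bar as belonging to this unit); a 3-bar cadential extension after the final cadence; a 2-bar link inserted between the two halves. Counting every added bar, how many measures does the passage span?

13 measures

Basic contrasting period: 4 + 4 = 8 bars.
8 (basic form) + 3 (cadential extension) + 2 (link) = 13.
The elision shares a bar with the next section but does not change this unit's count.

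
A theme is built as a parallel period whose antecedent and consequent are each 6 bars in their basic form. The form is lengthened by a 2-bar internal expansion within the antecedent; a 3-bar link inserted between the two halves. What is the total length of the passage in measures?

Basic parallel period: 6 + 6 = 12 bars.
12 (basic form) + 2 (internal expansion) + 3 (link) = 17.

17 measures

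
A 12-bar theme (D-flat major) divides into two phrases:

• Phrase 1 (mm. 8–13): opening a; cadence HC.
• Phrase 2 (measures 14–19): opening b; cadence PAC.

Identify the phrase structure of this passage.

Phrase 1 ends with a half cadence (weaker) and phrase 2 with a perfect authentic cadence (stronger): antecedent + consequent = a period.
The two phrases open with different material (a / b), so the period is contrasting.

contrasting period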